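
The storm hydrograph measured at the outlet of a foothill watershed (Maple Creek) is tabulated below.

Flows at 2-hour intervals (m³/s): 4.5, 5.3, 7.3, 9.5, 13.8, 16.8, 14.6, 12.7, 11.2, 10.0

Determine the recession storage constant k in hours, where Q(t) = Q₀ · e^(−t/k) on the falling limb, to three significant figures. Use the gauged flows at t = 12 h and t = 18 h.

k ≈ 15.9 h

On the falling limb, Q drops from 14.6 to 10.0 m³/s between t = 12 h and t = 18 h (Δt = 6 h).
k = −Δt / ln(Q₂/Q₁) = −6 / ln(10.0/14.6) = 15.9 h.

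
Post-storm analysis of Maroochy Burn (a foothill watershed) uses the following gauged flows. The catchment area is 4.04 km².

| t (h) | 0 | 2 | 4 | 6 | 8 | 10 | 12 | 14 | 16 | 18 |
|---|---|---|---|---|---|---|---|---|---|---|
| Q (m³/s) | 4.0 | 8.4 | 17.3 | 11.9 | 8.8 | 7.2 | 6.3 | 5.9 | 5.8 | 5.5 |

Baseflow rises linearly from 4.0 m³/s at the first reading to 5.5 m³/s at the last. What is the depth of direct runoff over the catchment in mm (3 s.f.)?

d ≈ 59.9 mm

Direct runoff: 0.00, 4.23, 12.97, 7.40, 4.13, 2.37, 1.30, 0.73, 0.47, 0.00 m³/s; ΣQ_DR = 33.60 m³/s.
V = ΣQ_DR · Δt = 33.60 × 7200 s = 2.419 × 10^5 m³.
Over A = 4.04 km², depth = V / A = 59.9 mm.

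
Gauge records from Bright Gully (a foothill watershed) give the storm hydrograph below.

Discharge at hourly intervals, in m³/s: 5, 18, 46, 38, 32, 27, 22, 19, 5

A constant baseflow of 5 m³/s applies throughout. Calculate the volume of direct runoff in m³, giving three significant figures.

Direct-runoff ordinates (Q − Q_b): 0.0, 13.0, 41.0, 33.0, 27.0, 22.0, 17.0, 14.0, 0.0 m³/s.
ΣQ_DR = 167.0 m³/s.
With Δt = 1 h = 3600 s, V = ΣQ_DR · Δt = 167.0 × 3600 = 6.01 × 10^5 m³.

V ≈ 6.01 × 10^5 m³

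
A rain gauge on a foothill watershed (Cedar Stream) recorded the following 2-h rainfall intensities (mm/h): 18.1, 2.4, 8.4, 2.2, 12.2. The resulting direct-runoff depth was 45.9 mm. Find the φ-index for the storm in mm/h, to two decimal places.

φ ≈ 5.25 mm/h

Only the 3 blocks with intensity above φ contribute runoff: 18.1, 8.4, 12.2 mm/h.
Σ(I−φ)·Δt = d  ⇒  (18.1+8.4+12.2 − 3φ)·2 = 45.9
φ = (38.70 − 45.9/2) / 3 = 5.25 mm/h.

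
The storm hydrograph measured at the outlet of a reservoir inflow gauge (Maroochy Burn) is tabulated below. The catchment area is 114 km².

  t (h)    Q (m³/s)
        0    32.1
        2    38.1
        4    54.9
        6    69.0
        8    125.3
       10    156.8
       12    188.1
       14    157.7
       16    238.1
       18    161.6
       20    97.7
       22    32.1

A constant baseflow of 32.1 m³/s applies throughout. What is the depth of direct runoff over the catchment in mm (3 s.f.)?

Direct runoff: 0.0, 6.0, 22.8, 36.9, 93.2, 124.7, 156.0, 125.6, 206.0, 129.5, 65.6, 0.0 m³/s; ΣQ_DR = 966.3 m³/s.
V = ΣQ_DR · Δt = 966.3 × 7200 s = 6.957 × 10^6 m³.
Over A = 114 km², depth = V / A = 61.0 mm.

d ≈ 61.0 mm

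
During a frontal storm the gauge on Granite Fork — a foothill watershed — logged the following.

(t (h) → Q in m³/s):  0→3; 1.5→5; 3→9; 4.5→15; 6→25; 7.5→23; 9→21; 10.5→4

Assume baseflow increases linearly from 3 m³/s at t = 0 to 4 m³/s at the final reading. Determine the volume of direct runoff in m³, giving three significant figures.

Direct-runoff ordinates (Q − Q_b): 0.00, 1.86, 5.71, 11.57, 21.43, 19.29, 17.14, 0.00 m³/s.
ΣQ_DR = 77.00 m³/s.
With Δt = 1.5 h = 5400 s, V = ΣQ_DR · Δt = 77.00 × 5400 = 4.16 × 10^5 m³.

V ≈ 4.16 × 10^5 m³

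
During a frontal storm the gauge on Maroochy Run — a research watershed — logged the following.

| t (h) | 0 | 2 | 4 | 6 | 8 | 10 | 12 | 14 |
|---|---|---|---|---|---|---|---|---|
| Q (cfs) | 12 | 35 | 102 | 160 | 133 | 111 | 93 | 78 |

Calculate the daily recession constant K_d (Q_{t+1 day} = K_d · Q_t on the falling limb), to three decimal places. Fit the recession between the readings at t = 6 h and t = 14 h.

K_d ≈ 0.116

Between t = 6 h and t = 14 h the flow falls from 160 to 78 cfs over 4×2 h = 8 h.
Per-interval ratio K = (78/160)^(1/4) = 0.8356; K_d = K^(24/2) = 0.116.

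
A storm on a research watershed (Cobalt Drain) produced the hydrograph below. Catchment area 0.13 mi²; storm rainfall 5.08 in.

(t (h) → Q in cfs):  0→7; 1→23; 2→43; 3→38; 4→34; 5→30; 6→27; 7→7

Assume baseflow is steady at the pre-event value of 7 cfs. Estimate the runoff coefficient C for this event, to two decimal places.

C ≈ 0.36

ΣQ_DR = 153.0 cfs; V = ΣQ_DR·Δt = 5.508 × 10^5 ft³.
Runoff depth d = V / A = 1.824 in.
C = d / P = 1.824 / 5.08 = 0.36.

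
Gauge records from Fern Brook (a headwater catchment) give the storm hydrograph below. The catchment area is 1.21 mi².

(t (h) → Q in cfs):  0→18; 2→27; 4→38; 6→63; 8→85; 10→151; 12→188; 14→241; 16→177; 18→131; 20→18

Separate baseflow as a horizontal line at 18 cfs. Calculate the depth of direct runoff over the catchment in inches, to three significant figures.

d ≈ 2.41 in

Direct runoff: 0.0, 9.0, 20.0, 45.0, 67.0, 133.0, 170.0, 223.0, 159.0, 113.0, 0.0 cfs; ΣQ_DR = 939.0 cfs.
V = ΣQ_DR · Δt = 939.0 × 7200 s = 6.761 × 10^6 ft³.
Over A = 1.21 mi², depth = V / A = 2.41 in.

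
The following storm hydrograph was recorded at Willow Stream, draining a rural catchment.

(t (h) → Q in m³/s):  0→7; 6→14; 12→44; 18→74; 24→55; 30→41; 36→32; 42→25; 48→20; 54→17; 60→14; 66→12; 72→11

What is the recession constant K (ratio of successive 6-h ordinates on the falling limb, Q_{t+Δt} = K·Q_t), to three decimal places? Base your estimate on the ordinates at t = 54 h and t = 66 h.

K ≈ 0.840

Using the recession-limb readings at t = 54 h and t = 66 h: Q falls from 17 to 12 m³/s over 2 intervals.
K = (Q₂/Q₁)^(1/2) = (12/17)^(1/2) = 0.840.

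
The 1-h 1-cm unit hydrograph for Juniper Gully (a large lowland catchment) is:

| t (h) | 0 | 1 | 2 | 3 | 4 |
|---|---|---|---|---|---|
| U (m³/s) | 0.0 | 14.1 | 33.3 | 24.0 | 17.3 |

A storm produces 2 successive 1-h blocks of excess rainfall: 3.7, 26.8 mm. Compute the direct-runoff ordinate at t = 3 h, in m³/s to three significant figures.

Q ≈ 98.1 m³/s

By discrete convolution, Q_j = Σ (P_i / 10 mm) · U_{j−i}.
At t = 3 h (j=3): Q = (3.7/10)·24.0 + (26.8/10)·33.3 = 98.1 m³/s.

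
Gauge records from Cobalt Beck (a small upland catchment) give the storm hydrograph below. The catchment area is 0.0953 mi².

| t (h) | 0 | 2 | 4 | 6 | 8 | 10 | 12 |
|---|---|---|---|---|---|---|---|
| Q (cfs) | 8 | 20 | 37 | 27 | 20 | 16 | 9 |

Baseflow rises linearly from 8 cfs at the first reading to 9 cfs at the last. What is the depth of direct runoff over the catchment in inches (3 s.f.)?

Direct runoff: 0.00, 11.83, 28.67, 18.50, 11.33, 7.17, 0.00 cfs; ΣQ_DR = 77.50 cfs.
V = ΣQ_DR · Δt = 77.50 × 7200 s = 5.580 × 10^5 ft³.
Over A = 0.0953 mi², depth = V / A = 2.52 in.

d ≈ 2.52 in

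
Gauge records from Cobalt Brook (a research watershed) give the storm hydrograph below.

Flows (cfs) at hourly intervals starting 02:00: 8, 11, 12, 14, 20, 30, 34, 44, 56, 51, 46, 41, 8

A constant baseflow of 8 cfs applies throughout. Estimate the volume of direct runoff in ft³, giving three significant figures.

Direct-runoff ordinates (Q − Q_b): 0.0, 3.0, 4.0, 6.0, 12.0, 22.0, 26.0, 36.0, 48.0, 43.0, 38.0, 33.0, 0.0 cfs.
ΣQ_DR = 271.0 cfs.
With Δt = 1 h = 3600 s, V = ΣQ_DR · Δt = 271.0 × 3600 = 9.76 × 10^5 ft³.

V ≈ 9.76 × 10^5 ft³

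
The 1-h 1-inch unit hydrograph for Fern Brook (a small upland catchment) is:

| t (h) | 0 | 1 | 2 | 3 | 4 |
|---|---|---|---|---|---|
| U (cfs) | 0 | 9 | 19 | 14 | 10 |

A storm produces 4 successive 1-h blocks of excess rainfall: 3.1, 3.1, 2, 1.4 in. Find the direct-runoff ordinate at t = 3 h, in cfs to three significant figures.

Q ≈ 120 cfs

By discrete convolution, Q_j = Σ (P_i / 1 in) · U_{j−i}.
At t = 3 h (j=3): Q = (3.1/1)·14 + (3.1/1)·19 + (2/1)·9 + (1.4/1)·0 = 120 cfs.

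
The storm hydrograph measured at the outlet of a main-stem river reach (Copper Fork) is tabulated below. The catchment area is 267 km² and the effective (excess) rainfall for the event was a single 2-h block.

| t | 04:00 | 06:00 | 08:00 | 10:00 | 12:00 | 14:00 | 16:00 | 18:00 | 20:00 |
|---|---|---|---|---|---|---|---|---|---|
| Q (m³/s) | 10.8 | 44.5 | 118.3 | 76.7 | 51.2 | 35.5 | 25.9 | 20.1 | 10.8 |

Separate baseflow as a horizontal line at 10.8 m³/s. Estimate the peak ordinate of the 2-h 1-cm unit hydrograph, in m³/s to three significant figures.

U_p ≈ 134 m³/s

Direct runoff: 0.0, 33.7, 107.5, 65.9, 40.4, 24.7, 15.1, 9.3, 0.0 m³/s; ΣQ_DR = 296.6 m³/s, peak = 107.5 m³/s.
Runoff depth d = ΣQ_DR·Δt / A = 296.6 × 7200 / (267 km²) = 7.998 mm.
The 1-cm UH is the DRH scaled by (10 mm)/d, so U_p = 107.5 × 10/7.998 = 134 m³/s.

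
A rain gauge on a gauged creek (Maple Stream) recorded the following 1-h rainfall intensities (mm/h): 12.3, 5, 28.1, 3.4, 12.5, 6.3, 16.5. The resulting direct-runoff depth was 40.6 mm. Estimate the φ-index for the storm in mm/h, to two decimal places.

Only the 4 blocks with intensity above φ contribute runoff: 12.3, 28.1, 12.5, 16.5 mm/h.
Σ(I−φ)·Δt = d  ⇒  (12.3+28.1+12.5+16.5 − 4φ)·1 = 40.6
φ = (69.40 − 40.6/1) / 4 = 7.20 mm/h.

φ ≈ 7.20 mm/h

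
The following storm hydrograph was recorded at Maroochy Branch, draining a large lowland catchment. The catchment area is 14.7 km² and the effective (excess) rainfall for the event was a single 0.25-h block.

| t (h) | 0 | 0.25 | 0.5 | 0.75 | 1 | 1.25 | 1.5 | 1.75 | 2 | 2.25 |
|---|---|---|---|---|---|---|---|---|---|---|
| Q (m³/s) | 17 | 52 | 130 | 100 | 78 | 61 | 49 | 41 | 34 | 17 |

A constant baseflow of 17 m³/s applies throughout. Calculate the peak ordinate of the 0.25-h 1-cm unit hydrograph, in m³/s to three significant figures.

U_p ≈ 45.1 m³/s

Direct runoff: 0.0, 35.0, 113.0, 83.0, 61.0, 44.0, 32.0, 24.0, 17.0, 0.0 m³/s; ΣQ_DR = 409.0 m³/s, peak = 113.0 m³/s.
Runoff depth d = ΣQ_DR·Δt / A = 409.0 × 900 / (14.7 km²) = 25.04 mm.
The 1-cm UH is the DRH scaled by (10 mm)/d, so U_p = 113.0 × 10/25.04 = 45.1 m³/s.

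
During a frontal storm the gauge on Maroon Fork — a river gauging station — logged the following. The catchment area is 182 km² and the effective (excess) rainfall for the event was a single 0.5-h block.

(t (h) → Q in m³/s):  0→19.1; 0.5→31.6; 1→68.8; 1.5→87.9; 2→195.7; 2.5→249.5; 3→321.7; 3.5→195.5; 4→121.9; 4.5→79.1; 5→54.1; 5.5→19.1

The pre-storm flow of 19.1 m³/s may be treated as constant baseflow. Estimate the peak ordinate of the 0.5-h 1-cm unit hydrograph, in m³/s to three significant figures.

Direct runoff: 0.0, 12.5, 49.7, 68.8, 176.6, 230.4, 302.6, 176.4, 102.8, 60.0, 35.0, 0.0 m³/s; ΣQ_DR = 1215 m³/s, peak = 302.6 m³/s.
Runoff depth d = ΣQ_DR·Δt / A = 1215 × 1800 / (182 km²) = 12.01 mm.
The 1-cm UH is the DRH scaled by (10 mm)/d, so U_p = 302.6 × 10/12.01 = 252 m³/s.

U_p ≈ 252 m³/s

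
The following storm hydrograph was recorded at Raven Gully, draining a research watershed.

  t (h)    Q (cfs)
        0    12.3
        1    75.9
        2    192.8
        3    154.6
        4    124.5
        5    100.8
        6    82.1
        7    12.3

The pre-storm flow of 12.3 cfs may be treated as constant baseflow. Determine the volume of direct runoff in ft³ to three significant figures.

Direct-runoff ordinates (Q − Q_b): 0.0, 63.6, 180.5, 142.3, 112.2, 88.5, 69.8, 0.0 cfs.
ΣQ_DR = 656.9 cfs.
With Δt = 1 h = 3600 s, V = ΣQ_DR · Δt = 656.9 × 3600 = 2.36 × 10^6 ft³.

V ≈ 2.36 × 10^6 ft³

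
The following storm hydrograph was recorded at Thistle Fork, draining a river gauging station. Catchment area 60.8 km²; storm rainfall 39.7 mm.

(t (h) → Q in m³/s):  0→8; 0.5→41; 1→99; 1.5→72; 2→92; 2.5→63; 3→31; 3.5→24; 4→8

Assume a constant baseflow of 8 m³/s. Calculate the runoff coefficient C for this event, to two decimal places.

ΣQ_DR = 366.0 m³/s; V = ΣQ_DR·Δt = 6.588 × 10^5 m³.
Runoff depth d = V / A = 10.84 mm.
C = d / P = 10.84 / 39.7 = 0.27.

C ≈ 0.27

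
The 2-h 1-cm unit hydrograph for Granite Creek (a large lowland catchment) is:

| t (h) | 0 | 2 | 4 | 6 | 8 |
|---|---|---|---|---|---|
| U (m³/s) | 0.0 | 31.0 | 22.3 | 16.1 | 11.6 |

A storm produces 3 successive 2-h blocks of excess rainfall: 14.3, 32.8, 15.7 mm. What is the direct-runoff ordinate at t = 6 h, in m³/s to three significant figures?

By discrete convolution, Q_j = Σ (P_i / 10 mm) · U_{j−i}.
At t = 6 h (j=3): Q = (14.3/10)·16.1 + (32.8/10)·22.3 + (15.7/10)·31.0 = 145 m³/s.

Q ≈ 145 m³/s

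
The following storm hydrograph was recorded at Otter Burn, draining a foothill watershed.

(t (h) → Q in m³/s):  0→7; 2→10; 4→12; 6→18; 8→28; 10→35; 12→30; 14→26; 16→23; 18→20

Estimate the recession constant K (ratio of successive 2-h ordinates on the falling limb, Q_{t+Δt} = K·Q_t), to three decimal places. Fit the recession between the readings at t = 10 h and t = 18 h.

K ≈ 0.869

Using the recession-limb readings at t = 10 h and t = 18 h: Q falls from 35 to 20 m³/s over 4 intervals.
K = (Q₂/Q₁)^(1/4) = (20/35)^(1/4) = 0.869.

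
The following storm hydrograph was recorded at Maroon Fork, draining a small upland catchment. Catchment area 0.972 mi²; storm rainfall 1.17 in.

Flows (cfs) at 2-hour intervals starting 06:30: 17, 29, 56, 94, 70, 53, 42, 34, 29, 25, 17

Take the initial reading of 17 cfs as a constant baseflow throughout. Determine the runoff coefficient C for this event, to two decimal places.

ΣQ_DR = 279.0 cfs; V = ΣQ_DR·Δt = 2.009 × 10^6 ft³.
Runoff depth d = V / A = 0.8896 in.
C = d / P = 0.8896 / 1.17 = 0.76.

C ≈ 0.76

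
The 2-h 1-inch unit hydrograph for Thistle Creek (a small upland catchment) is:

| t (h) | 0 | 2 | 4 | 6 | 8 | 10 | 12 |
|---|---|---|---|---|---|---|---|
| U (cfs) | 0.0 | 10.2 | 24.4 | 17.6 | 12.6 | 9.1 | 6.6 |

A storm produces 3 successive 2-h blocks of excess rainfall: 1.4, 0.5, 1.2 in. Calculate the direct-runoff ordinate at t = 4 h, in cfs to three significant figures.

By discrete convolution, Q_j = Σ (P_i / 1 in) · U_{j−i}.
At t = 4 h (j=2): Q = (1.4/1)·24.4 + (0.5/1)·10.2 + (1.2/1)·0.0 = 39.3 cfs.

Q ≈ 39.3 cfs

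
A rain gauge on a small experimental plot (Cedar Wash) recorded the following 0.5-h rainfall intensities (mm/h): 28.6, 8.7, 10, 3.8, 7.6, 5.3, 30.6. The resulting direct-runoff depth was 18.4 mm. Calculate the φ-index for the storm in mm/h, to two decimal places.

Only the 2 blocks with intensity above φ contribute runoff: 28.6, 30.6 mm/h.
Σ(I−φ)·Δt = d  ⇒  (28.6+30.6 − 2φ)·0.5 = 18.4
φ = (59.20 − 18.4/0.5) / 2 = 11.20 mm/h.

φ ≈ 11.20 mm/h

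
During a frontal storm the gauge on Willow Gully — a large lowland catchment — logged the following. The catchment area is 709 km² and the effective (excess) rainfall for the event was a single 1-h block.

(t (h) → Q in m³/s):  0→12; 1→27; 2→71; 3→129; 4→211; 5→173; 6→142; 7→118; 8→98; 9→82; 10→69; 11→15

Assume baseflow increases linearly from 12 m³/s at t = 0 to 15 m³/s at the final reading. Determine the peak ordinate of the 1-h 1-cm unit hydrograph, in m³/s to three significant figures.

U_p ≈ 396 m³/s

Direct runoff: 0.00, 14.73, 58.45, 116.18, 197.91, 159.64, 128.36, 104.09, 83.82, 67.55, 54.27, 0.00 m³/s; ΣQ_DR = 985.0 m³/s, peak = 197.91 m³/s.
Runoff depth d = ΣQ_DR·Δt / A = 985.0 × 3600 / (709 km²) = 5.001 mm.
The 1-cm UH is the DRH scaled by (10 mm)/d, so U_p = 197.91 × 10/5.001 = 396 m³/s.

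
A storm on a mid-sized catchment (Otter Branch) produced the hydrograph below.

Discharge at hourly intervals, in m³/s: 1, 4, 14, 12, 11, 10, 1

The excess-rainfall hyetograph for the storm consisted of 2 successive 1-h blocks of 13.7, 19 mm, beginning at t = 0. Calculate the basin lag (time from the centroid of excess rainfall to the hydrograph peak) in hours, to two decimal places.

Centroid of excess rainfall: t_c = Σ P_i·t̄_i / ΣP_i = 1.0810 h (block centres at 0.5, 1.5 h).
Hydrograph peak occurs at t = 2 h, so basin lag t_L = 2 − 1.0810 = 0.92 h.

t_L ≈ 0.92 h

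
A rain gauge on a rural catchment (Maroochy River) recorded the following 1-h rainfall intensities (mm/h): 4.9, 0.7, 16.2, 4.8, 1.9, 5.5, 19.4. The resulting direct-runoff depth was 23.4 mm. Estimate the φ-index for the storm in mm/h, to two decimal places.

Only the 2 blocks with intensity above φ contribute runoff: 16.2, 19.4 mm/h.
Σ(I−φ)·Δt = d  ⇒  (16.2+19.4 − 2φ)·1 = 23.4
φ = (35.60 − 23.4/1) / 2 = 6.10 mm/h.

φ ≈ 6.10 mm/h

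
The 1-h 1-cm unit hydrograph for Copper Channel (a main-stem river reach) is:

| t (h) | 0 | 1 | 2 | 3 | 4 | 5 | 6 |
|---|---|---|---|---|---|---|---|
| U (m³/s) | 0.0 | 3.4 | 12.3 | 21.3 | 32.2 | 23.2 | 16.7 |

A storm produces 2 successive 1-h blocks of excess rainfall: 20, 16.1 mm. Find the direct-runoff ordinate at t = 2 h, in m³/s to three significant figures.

Q ≈ 30.1 m³/s

By discrete convolution, Q_j = Σ (P_i / 10 mm) · U_{j−i}.
At t = 2 h (j=2): Q = (20/10)·12.3 + (16.1/10)·3.4 = 30.1 m³/s.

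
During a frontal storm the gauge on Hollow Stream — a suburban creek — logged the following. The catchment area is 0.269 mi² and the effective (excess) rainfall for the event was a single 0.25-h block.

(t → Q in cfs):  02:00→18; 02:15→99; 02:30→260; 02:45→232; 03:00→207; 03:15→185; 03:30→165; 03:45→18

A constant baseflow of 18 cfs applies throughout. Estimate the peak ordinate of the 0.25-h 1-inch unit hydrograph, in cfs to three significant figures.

U_p ≈ 162 cfs

Direct runoff: 0.0, 81.0, 242.0, 214.0, 189.0, 167.0, 147.0, 0.0 cfs; ΣQ_DR = 1040 cfs, peak = 242.0 cfs.
Runoff depth d = ΣQ_DR·Δt / A = 1040 × 900 / (0.269 mi²) = 1.498 in.
The 1-inch UH is the DRH scaled by (1 in)/d, so U_p = 242.0 × 1/1.498 = 162 cfs.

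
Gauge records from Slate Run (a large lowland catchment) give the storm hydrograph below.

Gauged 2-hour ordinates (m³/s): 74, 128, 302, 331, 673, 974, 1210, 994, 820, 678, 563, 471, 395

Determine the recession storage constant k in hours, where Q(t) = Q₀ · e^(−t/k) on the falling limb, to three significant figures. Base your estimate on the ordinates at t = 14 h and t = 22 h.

k ≈ 10.7 h

On the falling limb, Q drops from 994 to 471 m³/s between t = 14 h and t = 22 h (Δt = 8 h).
k = −Δt / ln(Q₂/Q₁) = −8 / ln(471/994) = 10.7 h.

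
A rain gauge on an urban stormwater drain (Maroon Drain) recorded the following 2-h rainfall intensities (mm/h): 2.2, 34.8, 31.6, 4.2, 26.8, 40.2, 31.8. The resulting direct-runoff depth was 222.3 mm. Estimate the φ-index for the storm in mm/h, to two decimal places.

Only the 5 blocks with intensity above φ contribute runoff: 34.8, 31.6, 26.8, 40.2, 31.8 mm/h.
Σ(I−φ)·Δt = d  ⇒  (34.8+31.6+26.8+40.2+31.8 − 5φ)·2 = 222.3
φ = (165.2 − 222.3/2) / 5 = 10.81 mm/h.

φ ≈ 10.81 mm/h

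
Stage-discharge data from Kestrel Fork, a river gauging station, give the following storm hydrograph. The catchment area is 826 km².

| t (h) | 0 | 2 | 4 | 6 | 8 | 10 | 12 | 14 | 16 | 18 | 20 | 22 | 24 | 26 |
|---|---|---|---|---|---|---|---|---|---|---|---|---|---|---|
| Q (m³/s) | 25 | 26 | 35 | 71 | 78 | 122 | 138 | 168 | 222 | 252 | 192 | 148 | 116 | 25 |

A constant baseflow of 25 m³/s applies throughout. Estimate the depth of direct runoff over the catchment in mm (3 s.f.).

d ≈ 11.1 mm

Direct runoff: 0.0, 1.0, 10.0, 46.0, 53.0, 97.0, 113.0, 143.0, 197.0, 227.0, 167.0, 123.0, 91.0, 0.0 m³/s; ΣQ_DR = 1268 m³/s.
V = ΣQ_DR · Δt = 1268 × 7200 s = 9.130 × 10^6 m³.
Over A = 826 km², depth = V / A = 11.1 mm.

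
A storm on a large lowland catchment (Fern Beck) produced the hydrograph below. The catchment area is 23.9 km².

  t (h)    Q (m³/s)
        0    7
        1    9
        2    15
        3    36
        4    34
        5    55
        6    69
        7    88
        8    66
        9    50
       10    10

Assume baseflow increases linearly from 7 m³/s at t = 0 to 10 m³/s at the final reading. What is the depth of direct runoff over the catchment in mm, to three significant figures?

Direct runoff: 0.00, 1.70, 7.40, 28.10, 25.80, 46.50, 60.20, 78.90, 56.60, 40.30, 0.00 m³/s; ΣQ_DR = 345.5 m³/s.
V = ΣQ_DR · Δt = 345.5 × 3600 s = 1.244 × 10^6 m³.
Over A = 23.9 km², depth = V / A = 52.0 mm.

d ≈ 52.0 mm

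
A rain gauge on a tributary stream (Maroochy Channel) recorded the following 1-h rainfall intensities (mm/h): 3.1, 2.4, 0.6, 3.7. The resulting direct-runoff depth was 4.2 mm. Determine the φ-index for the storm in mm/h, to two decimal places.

φ ≈ 1.67 mm/h

Only the 3 blocks with intensity above φ contribute runoff: 3.1, 2.4, 3.7 mm/h.
Σ(I−φ)·Δt = d  ⇒  (3.1+2.4+3.7 − 3φ)·1 = 4.2
φ = (9.200 − 4.2/1) / 3 = 1.67 mm/h.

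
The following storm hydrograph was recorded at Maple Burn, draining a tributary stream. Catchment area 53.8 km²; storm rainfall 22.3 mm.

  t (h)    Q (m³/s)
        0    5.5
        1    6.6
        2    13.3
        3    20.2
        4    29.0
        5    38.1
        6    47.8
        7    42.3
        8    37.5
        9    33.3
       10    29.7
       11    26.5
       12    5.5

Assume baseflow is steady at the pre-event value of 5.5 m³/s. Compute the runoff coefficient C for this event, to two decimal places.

C ≈ 0.79

ΣQ_DR = 263.8 m³/s; V = ΣQ_DR·Δt = 9.497 × 10^5 m³.
Runoff depth d = V / A = 17.65 mm.
C = d / P = 17.65 / 22.3 = 0.79.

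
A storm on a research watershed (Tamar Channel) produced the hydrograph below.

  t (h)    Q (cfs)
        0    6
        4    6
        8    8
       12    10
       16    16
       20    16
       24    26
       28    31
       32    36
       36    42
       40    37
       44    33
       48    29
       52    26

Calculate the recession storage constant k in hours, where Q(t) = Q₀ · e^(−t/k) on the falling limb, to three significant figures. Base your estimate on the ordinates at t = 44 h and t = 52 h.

k ≈ 33.6 h

On the falling limb, Q drops from 33 to 26 cfs between t = 44 h and t = 52 h (Δt = 8 h).
k = −Δt / ln(Q₂/Q₁) = −8 / ln(26/33) = 33.6 h.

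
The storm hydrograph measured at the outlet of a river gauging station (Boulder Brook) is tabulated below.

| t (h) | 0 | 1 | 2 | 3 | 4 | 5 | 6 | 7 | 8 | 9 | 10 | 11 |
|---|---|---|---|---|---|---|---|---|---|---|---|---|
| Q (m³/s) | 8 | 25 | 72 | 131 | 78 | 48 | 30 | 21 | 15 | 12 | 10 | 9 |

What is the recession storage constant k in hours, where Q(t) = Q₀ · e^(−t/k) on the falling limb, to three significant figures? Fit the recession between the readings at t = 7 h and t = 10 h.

On the falling limb, Q drops from 21 to 10 m³/s between t = 7 h and t = 10 h (Δt = 3 h).
k = −Δt / ln(Q₂/Q₁) = −3 / ln(10/21) = 4.04 h.

k ≈ 4.04 h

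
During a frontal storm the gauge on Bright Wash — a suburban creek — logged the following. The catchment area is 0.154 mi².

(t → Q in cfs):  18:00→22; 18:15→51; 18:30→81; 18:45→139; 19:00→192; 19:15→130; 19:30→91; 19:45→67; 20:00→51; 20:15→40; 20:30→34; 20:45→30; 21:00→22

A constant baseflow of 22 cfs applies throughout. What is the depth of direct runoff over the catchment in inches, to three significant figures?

d ≈ 1.67 in

Direct runoff: 0.0, 29.0, 59.0, 117.0, 170.0, 108.0, 69.0, 45.0, 29.0, 18.0, 12.0, 8.0, 0.0 cfs; ΣQ_DR = 664.0 cfs.
V = ΣQ_DR · Δt = 664.0 × 900 s = 5.976 × 10^5 ft³.
Over A = 0.154 mi², depth = V / A = 1.67 in.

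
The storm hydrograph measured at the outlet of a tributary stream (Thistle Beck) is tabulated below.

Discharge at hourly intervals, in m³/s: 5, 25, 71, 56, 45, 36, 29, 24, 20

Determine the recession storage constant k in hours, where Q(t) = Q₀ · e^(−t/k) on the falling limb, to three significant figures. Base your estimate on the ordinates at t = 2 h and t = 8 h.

On the falling limb, Q drops from 71 to 20 m³/s between t = 2 h and t = 8 h (Δt = 6 h).
k = −Δt / ln(Q₂/Q₁) = −6 / ln(20/71) = 4.74 h.

k ≈ 4.74 h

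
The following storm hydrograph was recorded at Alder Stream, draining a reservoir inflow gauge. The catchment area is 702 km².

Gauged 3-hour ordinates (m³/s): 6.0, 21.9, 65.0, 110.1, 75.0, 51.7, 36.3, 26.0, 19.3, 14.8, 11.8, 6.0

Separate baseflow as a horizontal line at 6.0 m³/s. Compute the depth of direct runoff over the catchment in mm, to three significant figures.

d ≈ 5.72 mm

Direct runoff: 0.0, 15.9, 59.0, 104.1, 69.0, 45.7, 30.3, 20.0, 13.3, 8.8, 5.8, 0.0 m³/s; ΣQ_DR = 371.9 m³/s.
V = ΣQ_DR · Δt = 371.9 × 10800 s = 4.017 × 10^6 m³.
Over A = 702 km², depth = V / A = 5.72 mm.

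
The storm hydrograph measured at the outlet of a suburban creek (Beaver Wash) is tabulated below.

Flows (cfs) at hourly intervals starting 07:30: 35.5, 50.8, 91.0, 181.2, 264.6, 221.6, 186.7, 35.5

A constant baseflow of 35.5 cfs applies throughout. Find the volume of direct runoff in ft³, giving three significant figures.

Direct-runoff ordinates (Q − Q_b): 0.0, 15.3, 55.5, 145.7, 229.1, 186.1, 151.2, 0.0 cfs.
ΣQ_DR = 782.9 cfs.
With Δt = 1 h = 3600 s, V = ΣQ_DR · Δt = 782.9 × 3600 = 2.82 × 10^6 ft³.

V ≈ 2.82 × 10^6 ft³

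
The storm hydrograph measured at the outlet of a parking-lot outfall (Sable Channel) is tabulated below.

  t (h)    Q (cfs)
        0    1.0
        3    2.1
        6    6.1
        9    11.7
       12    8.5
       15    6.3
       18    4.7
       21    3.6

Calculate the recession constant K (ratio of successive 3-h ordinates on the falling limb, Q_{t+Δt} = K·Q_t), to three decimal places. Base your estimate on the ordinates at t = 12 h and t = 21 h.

Using the recession-limb readings at t = 12 h and t = 21 h: Q falls from 8.5 to 3.6 cfs over 3 intervals.
K = (Q₂/Q₁)^(1/3) = (3.6/8.5)^(1/3) = 0.751.

K ≈ 0.751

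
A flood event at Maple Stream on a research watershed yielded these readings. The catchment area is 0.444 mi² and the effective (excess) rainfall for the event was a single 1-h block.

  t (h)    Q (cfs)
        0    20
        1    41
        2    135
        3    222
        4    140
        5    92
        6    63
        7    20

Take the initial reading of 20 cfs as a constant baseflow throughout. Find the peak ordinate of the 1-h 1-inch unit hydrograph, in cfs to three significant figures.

Direct runoff: 0.0, 21.0, 115.0, 202.0, 120.0, 72.0, 43.0, 0.0 cfs; ΣQ_DR = 573.0 cfs, peak = 202.0 cfs.
Runoff depth d = ΣQ_DR·Δt / A = 573.0 × 3600 / (0.444 mi²) = 2.000 in.
The 1-inch UH is the DRH scaled by (1 in)/d, so U_p = 202.0 × 1/2.000 = 101 cfs.

U_p ≈ 101 cfs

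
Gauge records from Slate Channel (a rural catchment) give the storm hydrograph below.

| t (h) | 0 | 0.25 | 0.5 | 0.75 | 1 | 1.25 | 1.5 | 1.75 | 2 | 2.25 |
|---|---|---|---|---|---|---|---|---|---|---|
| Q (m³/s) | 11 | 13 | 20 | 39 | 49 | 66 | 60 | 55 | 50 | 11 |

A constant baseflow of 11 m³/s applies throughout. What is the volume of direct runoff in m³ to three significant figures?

V ≈ 2.38 × 10^5 m³

Direct-runoff ordinates (Q − Q_b): 0.0, 2.0, 9.0, 28.0, 38.0, 55.0, 49.0, 44.0, 39.0, 0.0 m³/s.
ΣQ_DR = 264.0 m³/s.
With Δt = 0.25 h = 900 s, V = ΣQ_DR · Δt = 264.0 × 900 = 2.38 × 10^5 m³.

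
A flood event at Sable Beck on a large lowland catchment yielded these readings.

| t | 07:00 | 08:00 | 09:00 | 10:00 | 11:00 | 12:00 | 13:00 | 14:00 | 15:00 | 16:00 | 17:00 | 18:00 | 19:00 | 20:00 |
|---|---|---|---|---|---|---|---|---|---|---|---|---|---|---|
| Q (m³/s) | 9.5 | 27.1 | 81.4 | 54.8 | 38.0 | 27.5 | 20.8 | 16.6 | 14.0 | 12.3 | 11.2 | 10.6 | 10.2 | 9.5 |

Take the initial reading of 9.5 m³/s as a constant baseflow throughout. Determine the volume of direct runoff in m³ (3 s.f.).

Direct-runoff ordinates (Q − Q_b): 0.0, 17.6, 71.9, 45.3, 28.5, 18.0, 11.3, 7.1, 4.5, 2.8, 1.7, 1.1, 0.7, 0.0 m³/s.
ΣQ_DR = 210.5 m³/s.
With Δt = 1 h = 3600 s, V = ΣQ_DR · Δt = 210.5 × 3600 = 7.58 × 10^5 m³.

V ≈ 7.58 × 10^5 m³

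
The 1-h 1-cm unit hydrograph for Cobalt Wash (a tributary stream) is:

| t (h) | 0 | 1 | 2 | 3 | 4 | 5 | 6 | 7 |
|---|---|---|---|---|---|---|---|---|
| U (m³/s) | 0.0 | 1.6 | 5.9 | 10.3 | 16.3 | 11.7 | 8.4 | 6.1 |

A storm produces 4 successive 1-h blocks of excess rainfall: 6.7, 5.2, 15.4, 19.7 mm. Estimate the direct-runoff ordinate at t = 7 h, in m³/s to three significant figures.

By discrete convolution, Q_j = Σ (P_i / 10 mm) · U_{j−i}.
At t = 7 h (j=7): Q = (6.7/10)·6.1 + (5.2/10)·8.4 + (15.4/10)·11.7 + (19.7/10)·16.3 = 58.6 m³/s.

Q ≈ 58.6 m³/s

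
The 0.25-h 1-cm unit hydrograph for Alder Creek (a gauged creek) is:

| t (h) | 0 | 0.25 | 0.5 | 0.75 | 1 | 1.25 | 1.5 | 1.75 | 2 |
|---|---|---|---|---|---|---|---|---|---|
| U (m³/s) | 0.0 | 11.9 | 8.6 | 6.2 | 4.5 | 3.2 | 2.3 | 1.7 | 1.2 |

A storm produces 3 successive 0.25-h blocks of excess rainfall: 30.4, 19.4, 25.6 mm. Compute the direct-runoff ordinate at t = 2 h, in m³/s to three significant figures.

By discrete convolution, Q_j = Σ (P_i / 10 mm) · U_{j−i}.
At t = 2 h (j=8): Q = (30.4/10)·1.2 + (19.4/10)·1.7 + (25.6/10)·2.3 = 12.8 m³/s.

Q ≈ 12.8 m³/s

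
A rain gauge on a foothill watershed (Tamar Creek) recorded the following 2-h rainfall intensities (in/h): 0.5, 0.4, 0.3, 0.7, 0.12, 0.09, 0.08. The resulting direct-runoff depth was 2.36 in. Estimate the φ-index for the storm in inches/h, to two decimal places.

φ ≈ 0.18 in/h

Only the 4 blocks with intensity above φ contribute runoff: 0.5, 0.4, 0.3, 0.7 in/h.
Σ(I−φ)·Δt = d  ⇒  (0.5+0.4+0.3+0.7 − 4φ)·2 = 2.36
φ = (1.900 − 2.36/2) / 4 = 0.18 in/h.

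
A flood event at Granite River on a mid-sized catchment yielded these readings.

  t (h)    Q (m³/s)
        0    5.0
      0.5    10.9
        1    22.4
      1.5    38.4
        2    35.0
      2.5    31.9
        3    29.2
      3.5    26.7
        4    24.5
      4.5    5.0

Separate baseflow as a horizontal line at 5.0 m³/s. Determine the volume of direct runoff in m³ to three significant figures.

Direct-runoff ordinates (Q − Q_b): 0.0, 5.9, 17.4, 33.4, 30.0, 26.9, 24.2, 21.7, 19.5, 0.0 m³/s.
ΣQ_DR = 179.0 m³/s.
With Δt = 0.5 h = 1800 s, V = ΣQ_DR · Δt = 179.0 × 1800 = 3.22 × 10^5 m³.

V ≈ 3.22 × 10^5 m³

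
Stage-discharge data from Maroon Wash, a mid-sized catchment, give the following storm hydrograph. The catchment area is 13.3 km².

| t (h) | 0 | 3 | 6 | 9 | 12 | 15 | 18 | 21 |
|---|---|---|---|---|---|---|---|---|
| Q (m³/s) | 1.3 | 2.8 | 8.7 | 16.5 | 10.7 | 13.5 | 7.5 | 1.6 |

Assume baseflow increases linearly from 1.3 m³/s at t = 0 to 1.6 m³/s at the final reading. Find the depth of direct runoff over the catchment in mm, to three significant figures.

Direct runoff: 0.00, 1.46, 7.31, 15.07, 9.23, 11.99, 5.94, 0.00 m³/s; ΣQ_DR = 51.00 m³/s.
V = ΣQ_DR · Δt = 51.00 × 10800 s = 5.508 × 10^5 m³.
Over A = 13.3 km², depth = V / A = 41.4 mm.

d ≈ 41.4 mm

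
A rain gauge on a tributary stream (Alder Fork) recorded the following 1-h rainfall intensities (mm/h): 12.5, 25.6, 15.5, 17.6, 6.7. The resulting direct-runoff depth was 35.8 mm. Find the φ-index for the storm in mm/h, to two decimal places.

φ ≈ 8.85 mm/h

Only the 4 blocks with intensity above φ contribute runoff: 12.5, 25.6, 15.5, 17.6 mm/h.
Σ(I−φ)·Δt = d  ⇒  (12.5+25.6+15.5+17.6 − 4φ)·1 = 35.8
φ = (71.20 − 35.8/1) / 4 = 8.85 mm/h.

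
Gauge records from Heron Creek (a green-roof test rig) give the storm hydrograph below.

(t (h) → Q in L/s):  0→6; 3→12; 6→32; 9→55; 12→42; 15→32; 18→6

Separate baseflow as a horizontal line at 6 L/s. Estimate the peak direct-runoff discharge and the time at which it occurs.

Q_p = 49.0 L/s at t = 9 h

Subtracting baseflow gives direct-runoff ordinates: 0.0, 6.0, 26.0, 49.0, 36.0, 26.0, 0.0 L/s.
The maximum is 49.0 L/s, occurring at the reading for t = 9 h.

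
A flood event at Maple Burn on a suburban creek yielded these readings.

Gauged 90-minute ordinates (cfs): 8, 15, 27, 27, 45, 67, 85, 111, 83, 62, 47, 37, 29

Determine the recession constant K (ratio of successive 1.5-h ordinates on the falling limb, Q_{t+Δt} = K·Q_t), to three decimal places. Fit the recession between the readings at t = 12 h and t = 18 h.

K ≈ 0.769

Using the recession-limb readings at t = 12 h and t = 18 h: Q falls from 83 to 29 cfs over 4 intervals.
K = (Q₂/Q₁)^(1/4) = (29/83)^(1/4) = 0.769.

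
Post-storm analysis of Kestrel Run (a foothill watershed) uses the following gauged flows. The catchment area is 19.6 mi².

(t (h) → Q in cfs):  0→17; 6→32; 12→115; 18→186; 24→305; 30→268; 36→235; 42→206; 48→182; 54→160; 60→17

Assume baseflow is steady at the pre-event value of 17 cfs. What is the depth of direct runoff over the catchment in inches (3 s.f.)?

d ≈ 0.729 in

Direct runoff: 0.0, 15.0, 98.0, 169.0, 288.0, 251.0, 218.0, 189.0, 165.0, 143.0, 0.0 cfs; ΣQ_DR = 1536 cfs.
V = ΣQ_DR · Δt = 1536 × 21600 s = 3.318 × 10^7 ft³.
Over A = 19.6 mi², depth = V / A = 0.729 in.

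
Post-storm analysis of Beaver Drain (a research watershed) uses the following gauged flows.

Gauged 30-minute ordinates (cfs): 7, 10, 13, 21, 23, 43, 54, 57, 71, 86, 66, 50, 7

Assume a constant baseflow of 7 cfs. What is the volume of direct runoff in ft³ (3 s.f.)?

Direct-runoff ordinates (Q − Q_b): 0.0, 3.0, 6.0, 14.0, 16.0, 36.0, 47.0, 50.0, 64.0, 79.0, 59.0, 43.0, 0.0 cfs.
ΣQ_DR = 417.0 cfs.
With Δt = 0.5 h = 1800 s, V = ΣQ_DR · Δt = 417.0 × 1800 = 7.51 × 10^5 ft³.

V ≈ 7.51 × 10^5 ft³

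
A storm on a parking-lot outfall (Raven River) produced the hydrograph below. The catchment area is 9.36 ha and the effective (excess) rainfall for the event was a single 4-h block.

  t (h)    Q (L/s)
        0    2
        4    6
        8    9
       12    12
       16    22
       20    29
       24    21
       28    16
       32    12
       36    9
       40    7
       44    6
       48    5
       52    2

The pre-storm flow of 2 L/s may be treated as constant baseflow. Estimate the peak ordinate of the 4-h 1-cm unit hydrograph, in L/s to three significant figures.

U_p ≈ 13.5 L/s

Direct runoff: 0.0, 4.0, 7.0, 10.0, 20.0, 27.0, 19.0, 14.0, 10.0, 7.0, 5.0, 4.0, 3.0, 0.0 L/s; ΣQ_DR = 130.0 L/s, peak = 27.0 L/s.
Runoff depth d = ΣQ_DR·Δt / A = 130.0 × 14400 / (9.36 ha) = 20.00 mm.
The 1-cm UH is the DRH scaled by (10 mm)/d, so U_p = 27.0 × 10/20.00 = 13.5 L/s.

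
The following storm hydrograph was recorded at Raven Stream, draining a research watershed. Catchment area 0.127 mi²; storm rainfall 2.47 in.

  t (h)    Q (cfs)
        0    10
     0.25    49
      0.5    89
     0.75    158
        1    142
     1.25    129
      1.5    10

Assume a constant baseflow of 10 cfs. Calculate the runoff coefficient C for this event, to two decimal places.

C ≈ 0.64

ΣQ_DR = 517.0 cfs; V = ΣQ_DR·Δt = 4.653 × 10^5 ft³.
Runoff depth d = V / A = 1.577 in.
C = d / P = 1.577 / 2.47 = 0.64.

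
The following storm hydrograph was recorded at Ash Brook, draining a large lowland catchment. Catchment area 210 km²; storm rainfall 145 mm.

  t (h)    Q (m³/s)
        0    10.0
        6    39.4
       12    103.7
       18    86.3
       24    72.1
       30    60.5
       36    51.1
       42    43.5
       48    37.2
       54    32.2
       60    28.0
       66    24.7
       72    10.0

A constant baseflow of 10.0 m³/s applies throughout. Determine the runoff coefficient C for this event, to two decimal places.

ΣQ_DR = 468.7 m³/s; V = ΣQ_DR·Δt = 1.012 × 10^7 m³.
Runoff depth d = V / A = 48.21 mm.
C = d / P = 48.21 / 145 = 0.33.

C ≈ 0.33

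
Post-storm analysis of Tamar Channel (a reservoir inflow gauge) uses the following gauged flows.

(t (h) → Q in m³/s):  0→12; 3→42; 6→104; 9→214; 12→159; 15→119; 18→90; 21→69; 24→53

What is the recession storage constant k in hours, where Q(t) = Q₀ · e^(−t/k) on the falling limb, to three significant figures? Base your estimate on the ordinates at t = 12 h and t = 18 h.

k ≈ 10.5 h

On the falling limb, Q drops from 159 to 90 m³/s between t = 12 h and t = 18 h (Δt = 6 h).
k = −Δt / ln(Q₂/Q₁) = −6 / ln(90/159) = 10.5 h.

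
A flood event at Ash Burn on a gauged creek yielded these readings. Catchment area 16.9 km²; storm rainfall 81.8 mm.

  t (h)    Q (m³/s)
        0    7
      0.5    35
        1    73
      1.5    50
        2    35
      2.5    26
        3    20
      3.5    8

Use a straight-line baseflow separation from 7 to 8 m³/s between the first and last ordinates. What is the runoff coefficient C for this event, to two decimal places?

C ≈ 0.25

ΣQ_DR = 194.0 m³/s; V = ΣQ_DR·Δt = 3.492 × 10^5 m³.
Runoff depth d = V / A = 20.66 mm.
C = d / P = 20.66 / 81.8 = 0.25.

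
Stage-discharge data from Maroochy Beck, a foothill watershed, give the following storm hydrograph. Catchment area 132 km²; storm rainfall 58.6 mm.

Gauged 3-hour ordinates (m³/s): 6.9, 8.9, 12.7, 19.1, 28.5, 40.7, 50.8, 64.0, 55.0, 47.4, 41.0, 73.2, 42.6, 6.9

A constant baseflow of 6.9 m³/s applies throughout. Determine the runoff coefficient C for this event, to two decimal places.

ΣQ_DR = 401.1 m³/s; V = ΣQ_DR·Δt = 4.332 × 10^6 m³.
Runoff depth d = V / A = 32.82 mm.
C = d / P = 32.82 / 58.6 = 0.56.

C ≈ 0.56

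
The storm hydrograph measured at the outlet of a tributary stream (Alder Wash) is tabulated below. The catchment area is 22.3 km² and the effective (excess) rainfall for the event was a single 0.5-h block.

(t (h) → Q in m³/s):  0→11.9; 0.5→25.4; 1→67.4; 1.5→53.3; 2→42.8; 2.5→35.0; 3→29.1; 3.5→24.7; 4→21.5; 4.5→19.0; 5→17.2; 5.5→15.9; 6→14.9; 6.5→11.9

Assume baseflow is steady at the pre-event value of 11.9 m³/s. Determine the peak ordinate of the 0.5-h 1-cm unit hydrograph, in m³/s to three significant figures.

Direct runoff: 0.0, 13.5, 55.5, 41.4, 30.9, 23.1, 17.2, 12.8, 9.6, 7.1, 5.3, 4.0, 3.0, 0.0 m³/s; ΣQ_DR = 223.4 m³/s, peak = 55.5 m³/s.
Runoff depth d = ΣQ_DR·Δt / A = 223.4 × 1800 / (22.3 km²) = 18.03 mm.
The 1-cm UH is the DRH scaled by (10 mm)/d, so U_p = 55.5 × 10/18.03 = 30.8 m³/s.

U_p ≈ 30.8 m³/s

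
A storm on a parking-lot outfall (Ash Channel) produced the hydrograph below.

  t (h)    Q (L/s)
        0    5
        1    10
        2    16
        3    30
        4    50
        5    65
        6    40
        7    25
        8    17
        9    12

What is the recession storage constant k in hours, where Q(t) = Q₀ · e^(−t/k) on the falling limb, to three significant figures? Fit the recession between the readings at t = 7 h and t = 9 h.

k ≈ 2.72 h

On the falling limb, Q drops from 25 to 12 L/s between t = 7 h and t = 9 h (Δt = 2 h).
k = −Δt / ln(Q₂/Q₁) = −2 / ln(12/25) = 2.72 h.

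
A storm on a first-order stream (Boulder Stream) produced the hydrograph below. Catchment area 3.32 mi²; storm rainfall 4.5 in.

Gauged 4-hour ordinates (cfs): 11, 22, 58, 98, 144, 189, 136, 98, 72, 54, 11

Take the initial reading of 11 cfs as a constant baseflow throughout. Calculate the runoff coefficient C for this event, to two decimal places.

ΣQ_DR = 772.0 cfs; V = ΣQ_DR·Δt = 1.112 × 10^7 ft³.
Runoff depth d = V / A = 1.441 in.
C = d / P = 1.441 / 4.5 = 0.32.

C ≈ 0.32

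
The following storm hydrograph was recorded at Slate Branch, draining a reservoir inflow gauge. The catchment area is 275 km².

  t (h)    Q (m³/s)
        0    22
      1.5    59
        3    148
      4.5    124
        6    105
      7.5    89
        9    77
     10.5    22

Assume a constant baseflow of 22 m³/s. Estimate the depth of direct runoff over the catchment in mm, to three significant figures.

Direct runoff: 0.0, 37.0, 126.0, 102.0, 83.0, 67.0, 55.0, 0.0 m³/s; ΣQ_DR = 470.0 m³/s.
V = ΣQ_DR · Δt = 470.0 × 5400 s = 2.538 × 10^6 m³.
Over A = 275 km², depth = V / A = 9.23 mm.

d ≈ 9.23 mm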